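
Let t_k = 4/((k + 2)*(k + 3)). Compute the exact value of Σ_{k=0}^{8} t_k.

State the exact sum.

Step 1: r(k) = (k + 2)/(k + 4).
Normal form (A,B,C) = (k + 2, k + 4, 1).
f must satisfy (k + 2)·f(k+1) − (k + 3)·f(k) = 1.
Bound: deg f ≤ 1.
Solve for f: f(k) = k/2 (degree 1 ≤ 1).
So s_k = (B(k−1)f/C)·t_k = (k*(k + 3)/2)·t_k = 2*k/(k + 2).
Check: Δs_k = 4/(k**2 + 5*k + 6). ✓
Evaluate s at k=9 and k=0: 18/11 and 0; difference 18/11.

Σ = 18/11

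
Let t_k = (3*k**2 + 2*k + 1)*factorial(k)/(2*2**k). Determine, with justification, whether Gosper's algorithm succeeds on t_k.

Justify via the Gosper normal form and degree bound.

Yes. s_k = (3*k + 2)*factorial(k)/2**k.

Compute t_(k+1)/t_k: get (k + 1)*(2*k + 3*(k + 1)**2 + 3)/(2*(3*k**2 + 2*k + 1)).
Gosper form: A/B · C(k+1)/C(k) with A=k/2 + 1/2, B=1, C=k**2 + 2*k/3 + 1/3.
Solve (k/2 + 1/2)·f(k+1) − (1)·f(k) = k**2 + 2*k/3 + 1/3.
deg f ≤ 1 (via 1,0,2).
Coefficient equations give f(k) = 2*(3*k + 2)/3.
So s_k = (B(k−1)f/C)·t_k = (2*(3*k + 2)/(3*k**2 + 2*k + 1))·t_k = (3*k + 2)*factorial(k)/2**k.
Verify: (3*k**2 + 2*k + 1)*factorial(k)/(2*2**k) matches t_k.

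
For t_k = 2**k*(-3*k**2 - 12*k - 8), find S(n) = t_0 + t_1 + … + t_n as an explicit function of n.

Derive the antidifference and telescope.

S(n) = -6*2**n*n**2 - 12*2**n*n - 10*2**n + 2

t_(k+1)/t_k = 2*(3*k**2 + 18*k + 23)/(3*k**2 + 12*k + 8).
Normal form (A,B,C) = (2, 1, k**2 + 4*k + 8/3).
Solve (2)·f(k+1) − (1)·f(k) = k**2 + 4*k + 8/3.
Degrees (0,0,2) ⇒ d ≤ 2.
Coefficient equations give f(k) = (3*k**2 + 2)/3.
So s_k = (B(k−1)f/C)·t_k = ((3*k**2 + 2)/(3*k**2 + 12*k + 8))·t_k = 2**k*(-3*k**2 - 2).
Check: Δs_k = 2**k*(-3*k**2 - 12*k - 8). ✓
Telescope: S(n) = s_(n+1) − s_(0) = 2**(n + 1)*(-3*n**2 - 6*n - 5) − (-2) = -6*2**n*n**2 - 12*2**n*n - 10*2**n + 2.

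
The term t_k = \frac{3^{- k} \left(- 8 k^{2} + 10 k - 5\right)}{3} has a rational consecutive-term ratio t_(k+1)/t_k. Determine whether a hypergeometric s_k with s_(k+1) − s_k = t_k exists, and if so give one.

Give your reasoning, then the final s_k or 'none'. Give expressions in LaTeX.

Compute t_(k+1)/t_k: get (8*k**2 + 6*k + 3)/(3*(8*k**2 - 10*k + 5)).
Normal form (A,B,C) = (1/3, 1, k**2 - 5*k/4 + 5/8).
Set up (1/3)·f(k+1) − (1)·f(k) − (k**2 - 5*k/4 + 5/8) = 0.
Degrees (0,0,2) ⇒ d ≤ 2.
A polynomial solution: f(k) = -3*(4*k**2 - k + 4)/8.
So s_k = (B(k−1)f/C)·t_k = (-3*(4*k**2 - k + 4)/(8*k**2 - 10*k + 5))·t_k = (4*k**2 - k + 4)/3**k.
s_(k+1) − s_k = (-8*k**2 + 10*k - 5)/(3*3**k) = t_k.

s_k = 3^{- k} \left(4 k^{2} - k + 4\right)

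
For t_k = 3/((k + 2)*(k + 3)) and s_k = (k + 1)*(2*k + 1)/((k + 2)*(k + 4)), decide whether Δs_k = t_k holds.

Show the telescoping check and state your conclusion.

Invalid: residual 3*(2*k**2 + 4*k - 9)/(k**4 + 14*k**3 + 71*k**2 + 154*k + 120) ≠ 0.

s_(k+1) = (k + 2)*(2*k + 3)/((k + 3)*(k + 5))
s_(k+1) − s_k = 3*(3*k**2 + 13*k + 11)/(k**4 + 14*k**3 + 71*k**2 + 154*k + 120)
(s_(k+1) − s_k) − t_k = 3*(2*k**2 + 4*k - 9)/(k**4 + 14*k**3 + 71*k**2 + 154*k + 120)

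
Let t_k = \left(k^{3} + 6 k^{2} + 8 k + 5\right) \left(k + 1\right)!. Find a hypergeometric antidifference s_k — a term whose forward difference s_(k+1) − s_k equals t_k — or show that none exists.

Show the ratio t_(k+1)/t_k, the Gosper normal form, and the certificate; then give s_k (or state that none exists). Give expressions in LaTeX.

s_k = \left(k^{2} + 3 k - 3\right) \left(k + 1\right)!

Step 1: r(k) = (k**4 + 11*k**3 + 41*k**2 + 66*k + 40)/(k**3 + 6*k**2 + 8*k + 5).
Normal form (A,B,C) = (k + 2, 1, k**3 + 6*k**2 + 8*k + 5).
Need (k + 2)·f(k+1) − (1)·f(k) = k**3 + 6*k**2 + 8*k + 5.
d = 2 from the (1,0,3) case.
Solve for f: f(k) = k**2 + 3*k - 3 (degree 2 ≤ 2).
Certificate R = B(k−1)f/C = (k**2 + 3*k - 3)/(k**3 + 6*k**2 + 8*k + 5) gives s_k = (k**2 + 3*k - 3)*factorial(k + 1).
Verify: (k**3 + 6*k**2 + 8*k + 5)*factorial(k + 1) matches t_k.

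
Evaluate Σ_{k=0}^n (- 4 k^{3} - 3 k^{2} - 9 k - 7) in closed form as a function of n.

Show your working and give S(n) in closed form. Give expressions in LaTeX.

t_(k+1)/t_k = (4*k**3 + 15*k**2 + 27*k + 23)/(4*k**3 + 3*k**2 + 9*k + 7).
Gosper form: A/B · C(k+1)/C(k) with A=1, B=1, C=k**3 + 3*k**2/4 + 9*k/4 + 7/4.
Set up (1)·f(k+1) − (1)·f(k) − (k**3 + 3*k**2/4 + 9*k/4 + 7/4) = 0.
Bound: deg f ≤ 4.
Match coefficients ⇒ f(k) = k*(k**3 - k**2 + 4*k + 3)/4.
So s_k = (B(k−1)f/C)·t_k = (k*(k**3 - k**2 + 4*k + 3)/(4*k**3 + 3*k**2 + 9*k + 7))·t_k = k*(-k**3 + k**2 - 4*k - 3).
Check: Δs_k = -4*k**3 - 3*k**2 - 9*k - 7. ✓
Evaluate: s_(n+1) = -n**4 - 3*n**3 - 7*n**2 - 12*n - 7; subtract s_(0) = 0 ⇒ S(n) = -n**4 - 3*n**3 - 7*n**2 - 12*n - 7.

S(n) = - n^{4} - 3 n^{3} - 7 n^{2} - 12 n - 7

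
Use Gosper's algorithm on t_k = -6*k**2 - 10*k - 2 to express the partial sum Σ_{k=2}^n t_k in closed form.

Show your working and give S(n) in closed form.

S(n) = -2*n**3 - 8*n**2 - 8*n + 18

t_(k+1)/t_k = (3*k**2 + 11*k + 9)/(3*k**2 + 5*k + 1).
So A=1 and B=1, with C=k**2 + 5*k/3 + 1/3.
Solve (1)·f(k+1) − (1)·f(k) = k**2 + 5*k/3 + 1/3.
Degrees (0,0,2) ⇒ d ≤ 3.
Solve for f: f(k) = k*(k**2 + k - 1)/3 (degree 3 ≤ 3).
R(k) = B(k−1)·f(k)/C(k) = k*(k**2 + k - 1)/(3*k**2 + 5*k + 1); s_k = R·t_k = 2*k*(-k**2 - k + 1).
Δs = -6*k**2 - 10*k - 2, as required.
Evaluate: s_(n+1) = -2*n**3 - 8*n**2 - 8*n - 2; subtract s_(2) = -20 ⇒ S(n) = -2*n**3 - 8*n**2 - 8*n + 18.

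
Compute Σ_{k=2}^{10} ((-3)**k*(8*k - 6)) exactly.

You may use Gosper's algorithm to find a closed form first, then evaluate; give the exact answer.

t_(k+1)/t_k = 3*(-4*k - 1)/(4*k - 3).
Take A(k)=-3, B(k)=1, C(k)=k - 3/4.
Set up (-3)·f(k+1) − (1)·f(k) − (k - 3/4) = 0.
Bound: deg f ≤ 1.
Solve for f: f(k) = -(2*k - 3)/8 (degree 1 ≤ 1).
Certificate R = B(k−1)f/C = -(2*k - 3)/(2*(4*k - 3)) gives s_k = (-3)**k*(3 - 2*k).
s_(k+1) − s_k = (-3)**k*(8*k - 6) = t_k.
Σ_(k=2)^(10) t_k = s_(11) − s_(2) = 3365793 − (-9) = 3365802.

Σ = 3365802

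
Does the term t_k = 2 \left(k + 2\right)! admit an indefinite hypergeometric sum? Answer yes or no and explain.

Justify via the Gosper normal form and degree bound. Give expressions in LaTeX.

No — key equation has no polynomial f.

r(k) = k + 3 after simplifying.
Factor: A=k + 3; B=1; C=1.
Solve (k + 3)·f(k+1) − (1)·f(k) = 1.
Degrees (1,0,0) ⇒ d ≤ -1.
deg f ≤ -1 is impossible — no certificate.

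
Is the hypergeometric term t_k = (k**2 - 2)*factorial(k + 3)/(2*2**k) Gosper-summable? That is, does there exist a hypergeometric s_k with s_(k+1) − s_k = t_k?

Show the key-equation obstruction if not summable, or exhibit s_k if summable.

Yes. s_k = (k - 3)*factorial(k + 3)/2**k.

Compute t_(k+1)/t_k: get (k + 4)*((k + 1)**2 - 2)/(2*(k**2 - 2)).
Take A(k)=k/2 + 2, B(k)=1, C(k)=k**2 - 2.
Set up (k/2 + 2)·f(k+1) − (1)·f(k) − (k**2 - 2) = 0.
d = 1 from the (1,0,2) case.
A polynomial solution: f(k) = 2*(k - 3).
Then R = B(k−1)f/C = 2*(k - 3)/(k**2 - 2), so s_k = R(k)·t_k = (k - 3)*factorial(k + 3)/2**k.
Verify: (k**2 - 2)*factorial(k + 3)/(2*2**k) matches t_k.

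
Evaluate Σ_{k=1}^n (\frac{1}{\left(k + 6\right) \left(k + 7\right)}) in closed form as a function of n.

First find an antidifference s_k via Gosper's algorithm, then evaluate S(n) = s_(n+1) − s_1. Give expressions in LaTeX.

Step 1: r(k) = (k + 6)/(k + 8).
Take A(k)=k + 6, B(k)=k + 8, C(k)=1.
Key eq: (k + 6)·f(k+1) = (k + 7)·f(k) + (1).
d = 1 from the (1,1,0) case.
Solving with deg f ≤ 1: f(k) = k/6.
Get s_k = R·t_k = k/(6*(k + 6)) with R(k) = B(k−1)f(k)/C(k) = k*(k + 7)/6.
Verify: 1/(k**2 + 13*k + 42) matches t_k.
Σ_(k=1)^n t_k = s_(n+1) − s_(1) = ((n + 1)/(6*(n + 7))) − (1/42), i.e. n/(7*(n + 7)).

S(n) = \frac{n}{7 \left(n + 7\right)}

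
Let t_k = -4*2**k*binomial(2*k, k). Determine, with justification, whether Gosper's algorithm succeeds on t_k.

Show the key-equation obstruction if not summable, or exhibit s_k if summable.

No. Not Gosper-summable.

The ratio is 4*(2*k + 1)/(k + 1).
Normal form (A,B,C) = (8*k + 4, k + 1, 1).
f must satisfy (8*k + 4)·f(k+1) − (k)·f(k) = 1.
d = -1 from the (1,1,0) case.
deg f ≤ -1 is impossible — no certificate.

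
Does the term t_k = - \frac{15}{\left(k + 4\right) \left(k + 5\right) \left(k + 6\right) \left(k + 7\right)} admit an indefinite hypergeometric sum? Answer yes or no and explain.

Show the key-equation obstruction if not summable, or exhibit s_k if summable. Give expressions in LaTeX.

Yes. s_k = \frac{k \left(- k^{2} - 15 k - 74\right)}{24 \left(k + 4\right) \left(k + 5\right) \left(k + 6\right)}.

r(k) = (k + 4)/(k + 8) after simplifying.
So A=k + 4 and B=k + 8, with C=1.
Set up (k + 4)·f(k+1) − (k + 7)·f(k) − (1) = 0.
From deg A=1, deg B=1, deg C=0: d=3.
A polynomial solution: f(k) = k*(k**2 + 15*k + 74)/360.
Then R = B(k−1)f/C = k*(k + 7)*(k**2 + 15*k + 74)/360, so s_k = R(k)·t_k = k*(-k**2 - 15*k - 74)/(24*(k + 4)*(k + 5)*(k + 6)).
Verify: -15/(k**4 + 22*k**3 + 179*k**2 + 638*k + 840) matches t_k.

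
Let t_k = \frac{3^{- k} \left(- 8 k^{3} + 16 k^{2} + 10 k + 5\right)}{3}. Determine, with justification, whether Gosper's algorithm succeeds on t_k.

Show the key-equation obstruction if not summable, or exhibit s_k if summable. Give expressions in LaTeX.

Yes. s_k = 3^{- k} \left(4 k^{3} - 2 k^{2} - k - 2\right).

Step 1: r(k) = (8*k**3 + 8*k**2 - 18*k - 23)/(3*(8*k**3 - 16*k**2 - 10*k - 5)).
Factor: A=1/3; B=1; C=k**3 - 2*k**2 - 5*k/4 - 5/8.
Set up (1/3)·f(k+1) − (1)·f(k) − (k**3 - 2*k**2 - 5*k/4 - 5/8) = 0.
Bound: deg f ≤ 3.
Match coefficients ⇒ f(k) = -3*(4*k**3 - 2*k**2 - k - 2)/8.
Certificate R = B(k−1)f/C = -3*(4*k**3 - 2*k**2 - k - 2)/(8*k**3 - 16*k**2 - 10*k - 5) gives s_k = (4*k**3 - 2*k**2 - k - 2)/3**k.
s_(k+1) − s_k = (-8*k**3 + 16*k**2 + 10*k + 5)/(3*3**k) = t_k.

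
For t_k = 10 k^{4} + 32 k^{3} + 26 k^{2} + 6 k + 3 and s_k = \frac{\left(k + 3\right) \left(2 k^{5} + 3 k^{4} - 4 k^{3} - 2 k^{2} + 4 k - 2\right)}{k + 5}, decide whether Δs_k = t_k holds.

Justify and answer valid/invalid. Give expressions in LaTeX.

s_(k+1) = (2*k**6 + 21*k**5 + 80*k**4 + 136*k**3 + 106*k**2 + 41*k + 4)/(k + 6)
s_(k+1) − s_k = (10*k**6 + 126*k**5 + 520*k**4 + 872*k**3 + 573*k**2 + 155*k + 56)/(k**2 + 11*k + 30)
(s_(k+1) − s_k) − t_k = 2*(-8*k**5 - 79*k**4 - 190*k**3 - 138*k**2 - 29*k - 17)/(k**2 + 11*k + 30)

Invalid: residual \frac{2 \left(- 8 k^{5} - 79 k^{4} - 190 k^{3} - 138 k^{2} - 29 k - 17\right)}{k^{2} + 11 k + 30} ≠ 0.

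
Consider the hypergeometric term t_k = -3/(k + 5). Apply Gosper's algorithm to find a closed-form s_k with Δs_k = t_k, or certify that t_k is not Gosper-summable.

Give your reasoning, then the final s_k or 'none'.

none (Gosper's algorithm certifies no s_k)

t_(k+1)/t_k = (k + 5)/(k + 6).
Take A(k)=k + 5, B(k)=k + 6, C(k)=1.
Need (k + 5)·f(k+1) − (k + 5)·f(k) = 1.
d = 0 from the (1,1,0) case.
f = c0 ⇒ A·f(k+1) − B(k−1)·f(k) − C = -1. The system {-1 = 0} is inconsistent; no antidifference.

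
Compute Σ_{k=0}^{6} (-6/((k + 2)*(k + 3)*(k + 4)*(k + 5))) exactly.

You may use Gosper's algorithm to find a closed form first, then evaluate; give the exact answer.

Σ = -161/1980

r(k) = (k + 2)/(k + 6) after simplifying.
Take A(k)=k + 2, B(k)=k + 6, C(k)=1.
Set up (k + 2)·f(k+1) − (k + 5)·f(k) − (1) = 0.
d = 3 from the (1,1,0) case.
Coefficient equations give f(k) = k*(k**2 + 9*k + 26)/72.
Then R = B(k−1)f/C = k*(k + 5)*(k**2 + 9*k + 26)/72, so s_k = R(k)·t_k = k*(-k**2 - 9*k - 26)/(12*(k + 2)*(k + 3)*(k + 4)).
Check: Δs_k = -6/(k**4 + 14*k**3 + 71*k**2 + 154*k + 120). ✓
Sum = s_(7) − s_(0); s_(7) = -161/1980, s_(0) = 0 ⇒ -161/1980.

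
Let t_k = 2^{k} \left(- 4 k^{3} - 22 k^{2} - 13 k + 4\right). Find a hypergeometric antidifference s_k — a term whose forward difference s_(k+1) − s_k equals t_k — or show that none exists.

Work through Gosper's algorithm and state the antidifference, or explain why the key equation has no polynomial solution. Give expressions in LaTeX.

Step 1: r(k) = 2*(4*k**3 + 34*k**2 + 69*k + 35)/(4*k**3 + 22*k**2 + 13*k - 4).
Normal form (A,B,C) = (2, 1, k**3 + 11*k**2/2 + 13*k/4 - 1).
Key eq: (2)·f(k+1) = (1)·f(k) + (k**3 + 11*k**2/2 + 13*k/4 - 1).
deg f ≤ 3 (via 0,0,3).
Coefficient equations give f(k) = (4*k**3 - 2*k**2 - 3*k - 2)/4.
Certificate R = B(k−1)f/C = (4*k**3 - 2*k**2 - 3*k - 2)/(4*k**3 + 22*k**2 + 13*k - 4) gives s_k = 2**k*(-4*k**3 + 2*k**2 + 3*k + 2).
s_(k+1) − s_k = 2**k*(-4*k**3 - 22*k**2 - 13*k + 4) = t_k.

s_k = 2^{k} \left(- 4 k^{3} + 2 k^{2} + 3 k + 2\right)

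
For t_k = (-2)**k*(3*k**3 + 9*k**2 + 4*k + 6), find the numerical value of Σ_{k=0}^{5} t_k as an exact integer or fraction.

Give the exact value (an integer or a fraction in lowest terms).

Σ = -15486

Step 1: r(k) = 2*(-3*k**3 - 18*k**2 - 31*k - 22)/(3*k**3 + 9*k**2 + 4*k + 6).
Take A(k)=-2, B(k)=1, C(k)=k**3 + 3*k**2 + 4*k/3 + 2.
Need (-2)·f(k+1) − (1)·f(k) = k**3 + 3*k**2 + 4*k/3 + 2.
From deg A=0, deg B=0, deg C=3: d=3.
Solving with deg f ≤ 3: f(k) = -(k**3 + k**2 - 2*k + 2)/3.
Certificate R = B(k−1)f/C = -(k**3 + k**2 - 2*k + 2)/(3*k**3 + 9*k**2 + 4*k + 6) gives s_k = (-2)**k*(-k**3 - k**2 + 2*k - 2).
Check: Δs_k = (-2)**k*(3*k**3 + 9*k**2 + 4*k + 6). ✓
Sum = s_(6) − s_(0); s_(6) = -15488, s_(0) = -2 ⇒ -15486.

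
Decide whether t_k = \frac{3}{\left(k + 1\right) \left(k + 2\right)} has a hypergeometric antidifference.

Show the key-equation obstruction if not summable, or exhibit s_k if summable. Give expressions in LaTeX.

Compute t_(k+1)/t_k: get (k + 1)/(k + 3).
A = k + 1, B = k + 3, C = 1.
Key eq: (k + 1)·f(k+1) = (k + 2)·f(k) + (1).
deg f ≤ 1 (via 1,1,0).
Solving with deg f ≤ 1: f(k) = k.
R(k) = B(k−1)·f(k)/C(k) = k*(k + 2); s_k = R·t_k = 3*k/(k + 1).
Δs = 3/(k**2 + 3*k + 2), as required.

Yes. s_k = \frac{3 k}{k + 1}.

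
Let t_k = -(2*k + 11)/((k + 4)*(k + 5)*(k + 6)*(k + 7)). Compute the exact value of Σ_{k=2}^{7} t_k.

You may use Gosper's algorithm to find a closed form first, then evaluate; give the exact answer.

Σ = -5/336

The ratio is (k + 4)*(2*k + 13)/((k + 8)*(2*k + 11)).
Normal form (A,B,C) = (k + 4, k + 8, k + 11/2).
f must satisfy (k + 4)·f(k+1) − (k + 7)·f(k) = k + 11/2.
From deg A=1, deg B=1, deg C=1: d=3.
A polynomial solution: f(k) = k*(k + 5)*(k + 10)/48.
Certificate R = B(k−1)f/C = k*(k + 5)*(k + 7)*(k + 10)/(24*(2*k + 11)) gives s_k = k*(-k - 10)/(24*(k**2 + 10*k + 24)).
Check: Δs_k = (-2*k - 11)/(k**4 + 22*k**3 + 179*k**2 + 638*k + 840). ✓
Telescoping: Σ = s_(8) − s_(2) = -1/28 − (-1/48) = -5/336.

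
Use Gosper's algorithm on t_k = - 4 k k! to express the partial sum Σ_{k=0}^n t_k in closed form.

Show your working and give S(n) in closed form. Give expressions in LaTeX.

S(n) = 4 - 4 \left(n + 1\right)!

The ratio is (k + 1)**2/k.
Factor: A=k + 1; B=1; C=k.
f must satisfy (k + 1)·f(k+1) − (1)·f(k) = k.
Degrees (1,0,1) ⇒ d ≤ 0.
Coefficient equations give f(k) = 1.
Then R = B(k−1)f/C = 1/k, so s_k = R(k)·t_k = -4*factorial(k).
Check: Δs_k = -4*k*factorial(k). ✓
Evaluate: s_(n+1) = -4*factorial(n + 1); subtract s_(0) = -4 ⇒ S(n) = 4 - 4*factorial(n + 1).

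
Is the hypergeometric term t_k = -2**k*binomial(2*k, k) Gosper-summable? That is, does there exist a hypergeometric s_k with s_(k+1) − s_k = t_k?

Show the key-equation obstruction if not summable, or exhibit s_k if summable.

t_(k+1)/t_k = 4*(2*k + 1)/(k + 1).
Gosper form: A/B · C(k+1)/C(k) with A=8*k + 4, B=k + 1, C=1.
Solve (8*k + 4)·f(k+1) − (k)·f(k) = 1.
From deg A=1, deg B=1, deg C=0: d=-1.
Bound -1 < 0, so the key equation has no polynomial solution.

No — negative degree bound, so no certificate f.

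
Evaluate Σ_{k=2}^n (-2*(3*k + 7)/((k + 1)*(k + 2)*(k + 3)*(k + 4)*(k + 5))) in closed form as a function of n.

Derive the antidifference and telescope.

Ratio r(k) = (k + 1)*(3*k + 10)/((k + 6)*(3*k + 7)).
A = k + 1, B = k + 6, C = k + 7/3.
Key eq: (k + 1)·f(k+1) = (k + 5)·f(k) + (k + 7/3).
From deg A=1, deg B=1, deg C=1: d=4.
A polynomial solution: f(k) = k*(k + 2)*(k**2 + 8*k + 19)/36.
Get s_k = R·t_k = k*(-k**2 - 8*k - 19)/(6*(k**3 + 8*k**2 + 19*k + 12)) with R(k) = B(k−1)f(k)/C(k) = k*(k + 2)*(k + 5)*(k**2 + 8*k + 19)/(12*(3*k + 7)).
Check: Δs_k = 2*(-3*k - 7)/(k**5 + 15*k**4 + 85*k**3 + 225*k**2 + 274*k + 120). ✓
Σ_(k=2)^n t_k = s_(n+1) − s_(2) = ((-n**3 - 11*n**2 - 38*n - 28)/(6*(n**3 + 11*n**2 + 38*n + 40))) − (-13/90), i.e. (-n**3 - 11*n**2 - 38*n + 50)/(45*(n**3 + 11*n**2 + 38*n + 40)).

S(n) = (-n**3 - 11*n**2 - 38*n + 50)/(45*(n**3 + 11*n**2 + 38*n + 40))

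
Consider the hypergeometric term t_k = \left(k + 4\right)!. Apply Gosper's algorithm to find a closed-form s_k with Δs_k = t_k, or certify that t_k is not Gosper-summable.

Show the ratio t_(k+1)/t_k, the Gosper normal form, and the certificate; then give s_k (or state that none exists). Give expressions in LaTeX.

t_(k+1)/t_k = k + 5.
Gosper form: A/B · C(k+1)/C(k) with A=k + 5, B=1, C=1.
Need (k + 5)·f(k+1) − (1)·f(k) = 1.
d = -1 from the (1,0,0) case.
deg f ≤ -1 is impossible — no certificate.

not Gosper-summable; s_k does not exist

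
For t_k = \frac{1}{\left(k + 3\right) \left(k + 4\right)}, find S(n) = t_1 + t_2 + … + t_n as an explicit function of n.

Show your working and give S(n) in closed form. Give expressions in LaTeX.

Compute t_(k+1)/t_k: get (k + 3)/(k + 5).
Take A(k)=k + 3, B(k)=k + 5, C(k)=1.
f must satisfy (k + 3)·f(k+1) − (k + 4)·f(k) = 1.
Bound: deg f ≤ 1.
Solve for f: f(k) = k/3 (degree 1 ≤ 1).
Get s_k = R·t_k = k/(3*(k + 3)) with R(k) = B(k−1)f(k)/C(k) = k*(k + 4)/3.
Verify: 1/(k**2 + 7*k + 12) matches t_k.
s_(n+1) = (n + 1)/(3*(n + 4)) and s_(1) = 1/12, so S(n) = n/(4*(n + 4)).

S(n) = \frac{n}{4 \left(n + 4\right)}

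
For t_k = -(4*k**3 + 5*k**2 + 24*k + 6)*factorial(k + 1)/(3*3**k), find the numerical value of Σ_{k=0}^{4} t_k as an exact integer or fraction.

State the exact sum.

Compute t_(k+1)/t_k: get (4*k**4 + 25*k**3 + 80*k**2 + 131*k + 78)/(3*(4*k**3 + 5*k**2 + 24*k + 6)).
Normal form (A,B,C) = (k/3 + 2/3, 1, k**3 + 5*k**2/4 + 6*k + 3/2).
f must satisfy (k/3 + 2/3)·f(k+1) − (1)·f(k) = k**3 + 5*k**2/4 + 6*k + 3/2.
From deg A=1, deg B=0, deg C=3: d=2.
Match coefficients ⇒ f(k) = 3*(4*k**2 + k + 4)/4.
Then R = B(k−1)f/C = 3*(4*k**2 + k + 4)/(4*k**3 + 5*k**2 + 24*k + 6), so s_k = R(k)·t_k = -(4*k**2 + k + 4)*factorial(k + 1)/3**k.
s_(k+1) − s_k = -(4*k**3 + 5*k**2 + 24*k + 6)*factorial(k + 1)/(3*3**k) = t_k.
Sum = s_(5) − s_(0); s_(5) = -8720/27, s_(0) = -4 ⇒ -8612/27.

Σ = -8612/27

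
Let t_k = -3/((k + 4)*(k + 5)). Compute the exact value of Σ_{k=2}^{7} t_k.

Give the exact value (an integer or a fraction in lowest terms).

Σ = -1/4

t_(k+1)/t_k = (k + 4)/(k + 6).
Factor: A=k + 4; B=k + 6; C=1.
Need (k + 4)·f(k+1) − (k + 5)·f(k) = 1.
deg f ≤ 1 (via 1,1,0).
Solving with deg f ≤ 1: f(k) = k/4.
Then R = B(k−1)f/C = k*(k + 5)/4, so s_k = R(k)·t_k = -3*k/(4*k + 16).
s_(k+1) − s_k = -3/(k**2 + 9*k + 20) = t_k.
Sum = s_(8) − s_(2); s_(8) = -1/2, s_(2) = -1/4 ⇒ -1/4.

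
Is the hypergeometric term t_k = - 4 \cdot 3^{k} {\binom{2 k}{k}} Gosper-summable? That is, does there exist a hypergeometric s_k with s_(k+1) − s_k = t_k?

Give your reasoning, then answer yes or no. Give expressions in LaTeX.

No; the degree bound rules out any f.

Step 1: r(k) = 6*(2*k + 1)/(k + 1).
Factor: A=12*k + 6; B=k + 1; C=1.
Solve (12*k + 6)·f(k+1) − (k)·f(k) = 1.
deg f ≤ -1 (via 1,1,0).
d = -1 < 0 ⇒ no nonzero polynomial f; not summable.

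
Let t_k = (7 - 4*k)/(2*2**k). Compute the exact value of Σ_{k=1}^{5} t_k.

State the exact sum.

Σ = -11/64

Step 1: r(k) = (4*k - 3)/(2*(4*k - 7)).
Gosper form: A/B · C(k+1)/C(k) with A=1/2, B=1, C=k - 7/4.
Key eq: (1/2)·f(k+1) = (1)·f(k) + (k - 7/4).
d = 1 from the (0,0,1) case.
Coefficient equations give f(k) = -(4*k - 3)/2.
Certificate R = B(k−1)f/C = -2*(4*k - 3)/(4*k - 7) gives s_k = (4*k - 3)/2**k.
Verify: (7 - 4*k)/(2*2**k) matches t_k.
Sum = s_(6) − s_(1); s_(6) = 21/64, s_(1) = 1/2 ⇒ -11/64.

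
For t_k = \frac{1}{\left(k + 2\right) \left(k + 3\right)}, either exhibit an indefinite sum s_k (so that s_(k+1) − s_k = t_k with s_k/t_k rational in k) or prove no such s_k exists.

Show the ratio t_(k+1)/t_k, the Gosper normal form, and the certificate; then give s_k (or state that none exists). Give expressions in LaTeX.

s_k = \frac{k}{2 \left(k + 2\right)}

The ratio is (k + 2)/(k + 4).
Normal form (A,B,C) = (k + 2, k + 4, 1).
Key eq: (k + 2)·f(k+1) = (k + 3)·f(k) + (1).
d = 1 from the (1,1,0) case.
Solving with deg f ≤ 1: f(k) = k/2.
Certificate R = B(k−1)f/C = k*(k + 3)/2 gives s_k = k/(2*(k + 2)).
Δs = 1/(k**2 + 5*k + 6), as required.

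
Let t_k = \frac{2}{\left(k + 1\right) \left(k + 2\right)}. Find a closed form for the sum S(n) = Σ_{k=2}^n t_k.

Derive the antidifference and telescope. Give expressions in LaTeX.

Step 1: r(k) = (k + 1)/(k + 3).
So A=k + 1 and B=k + 3, with C=1.
Set up (k + 1)·f(k+1) − (k + 2)·f(k) − (1) = 0.
deg f ≤ 1 (via 1,1,0).
Solving with deg f ≤ 1: f(k) = k.
Get s_k = R·t_k = 2*k/(k + 1) with R(k) = B(k−1)f(k)/C(k) = k*(k + 2).
Check: Δs_k = 2/(k**2 + 3*k + 2). ✓
Telescope: S(n) = s_(n+1) − s_(2) = 2*(n + 1)/(n + 2) − (4/3) = 2*(n - 1)/(3*(n + 2)).

S(n) = \frac{2 \left(n - 1\right)}{3 \left(n + 2\right)}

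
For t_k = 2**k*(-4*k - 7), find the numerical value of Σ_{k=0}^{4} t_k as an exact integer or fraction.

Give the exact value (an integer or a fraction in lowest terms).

Σ = -609

Compute t_(k+1)/t_k: get 2*(4*k + 11)/(4*k + 7).
A = 2, B = 1, C = k + 7/4.
Set up (2)·f(k+1) − (1)·f(k) − (k + 7/4) = 0.
Degrees (0,0,1) ⇒ d ≤ 1.
Match coefficients ⇒ f(k) = (4*k - 1)/4.
So s_k = (B(k−1)f/C)·t_k = ((4*k - 1)/(4*k + 7))·t_k = 2**k*(1 - 4*k).
Check: Δs_k = 2**k*(-4*k - 7). ✓
Sum = s_(5) − s_(0); s_(5) = -608, s_(0) = 1 ⇒ -609.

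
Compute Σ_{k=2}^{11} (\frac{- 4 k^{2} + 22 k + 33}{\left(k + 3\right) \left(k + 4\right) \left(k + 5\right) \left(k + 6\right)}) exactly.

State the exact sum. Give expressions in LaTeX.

Ratio r(k) = (k + 3)*(22*k - 4*(k + 1)**2 + 55)/((k + 7)*(-4*k**2 + 22*k + 33)).
Factor: A=k + 3; B=k + 7; C=k**2 - 11*k/2 - 33/4.
Key eq: (k + 3)·f(k+1) = (k + 6)·f(k) + (k**2 - 11*k/2 - 33/4).
From deg A=1, deg B=1, deg C=2: d=3.
Coefficient equations give f(k) = -k*(k**2 + 72*k + 92)/60.
Get s_k = R·t_k = k*(k**2 + 72*k + 92)/(15*(k + 3)*(k + 4)*(k + 5)) with R(k) = B(k−1)f(k)/C(k) = -k*(k + 6)*(k**2 + 72*k + 92)/(15*(4*k**2 - 22*k - 33)).
s_(k+1) − s_k = (-4*k**2 + 22*k + 33)/(k**4 + 18*k**3 + 119*k**2 + 342*k + 360) = t_k.
Σ_(k=2)^(11) t_k = s_(12) − s_(2) = 11/51 − (16/105) = 113/1785.

Σ = 113/1785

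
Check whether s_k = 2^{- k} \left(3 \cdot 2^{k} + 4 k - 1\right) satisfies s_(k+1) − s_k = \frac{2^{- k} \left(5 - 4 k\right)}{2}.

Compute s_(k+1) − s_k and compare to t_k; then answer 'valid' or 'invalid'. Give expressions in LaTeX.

valid (s_(k+1) − s_k reduces to t_k)

s_(k+1) = (6*2**k + 4*k + 3)/(2*2**k)
s_(k+1) − s_k = (5 - 4*k)/(2*2**k)
(s_(k+1) − s_k) − t_k = 0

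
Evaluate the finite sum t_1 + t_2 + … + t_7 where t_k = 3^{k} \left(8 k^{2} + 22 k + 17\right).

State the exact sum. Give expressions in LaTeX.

Σ = 1653351

t_(k+1)/t_k = 3*(8*k**2 + 38*k + 47)/(8*k**2 + 22*k + 17).
So A=3 and B=1, with C=k**2 + 11*k/4 + 17/8.
f must satisfy (3)·f(k+1) − (1)·f(k) = k**2 + 11*k/4 + 17/8.
From deg A=0, deg B=0, deg C=2: d=2.
Match coefficients ⇒ f(k) = (4*k**2 - k + 4)/8.
R(k) = B(k−1)·f(k)/C(k) = (4*k**2 - k + 4)/(8*k**2 + 22*k + 17); s_k = R·t_k = 3**k*(4*k**2 - k + 4).
Verify: 3**k*(8*k**2 + 22*k + 17) matches t_k.
Sum = s_(8) − s_(1); s_(8) = 1653372, s_(1) = 21 ⇒ 1653351.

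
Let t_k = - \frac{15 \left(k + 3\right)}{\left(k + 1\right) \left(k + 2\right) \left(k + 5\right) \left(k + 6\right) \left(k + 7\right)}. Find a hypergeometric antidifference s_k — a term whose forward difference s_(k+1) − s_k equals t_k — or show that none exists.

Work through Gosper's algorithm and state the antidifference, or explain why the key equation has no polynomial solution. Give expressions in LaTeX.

s_k = \frac{k \left(- k^{2} - 12 k - 41\right)}{6 \left(k^{3} + 12 k^{2} + 41 k + 30\right)}

Compute t_(k+1)/t_k: get (k + 1)*(k + 4)*(k + 5)/((k + 3)**2*(k + 8)).
Factor: A=k + 1; B=k + 8; C=k**3 + 10*k**2 + 33*k + 36.
Need (k + 1)·f(k+1) − (k + 7)·f(k) = k**3 + 10*k**2 + 33*k + 36.
d = 6 from the (1,1,3) case.
Coefficient equations give f(k) = k*(k + 2)*(k + 3)*(k + 4)*(k**2 + 12*k + 41)/90.
So s_k = (B(k−1)f/C)·t_k = (k*(k + 2)*(k + 7)*(k**2 + 12*k + 41)/(90*(k + 3)))·t_k = k*(-k**2 - 12*k - 41)/(6*(k**3 + 12*k**2 + 41*k + 30)).
s_(k+1) − s_k = 15*(-k - 3)/(k**5 + 21*k**4 + 163*k**3 + 567*k**2 + 844*k + 420) = t_k.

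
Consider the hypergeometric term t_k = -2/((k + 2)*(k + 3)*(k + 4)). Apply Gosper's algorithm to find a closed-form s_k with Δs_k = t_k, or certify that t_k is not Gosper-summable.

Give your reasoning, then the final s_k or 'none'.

Compute t_(k+1)/t_k: get (k + 2)/(k + 5).
Normal form (A,B,C) = (k + 2, k + 5, 1).
f must satisfy (k + 2)·f(k+1) − (k + 4)·f(k) = 1.
Bound: deg f ≤ 2.
Match coefficients ⇒ f(k) = k*(k + 5)/12.
Get s_k = R·t_k = k*(-k - 5)/(6*(k + 2)*(k + 3)) with R(k) = B(k−1)f(k)/C(k) = k*(k + 4)*(k + 5)/12.
s_(k+1) − s_k = -2/(k**3 + 9*k**2 + 26*k + 24) = t_k.

s_k = k*(-k - 5)/(6*(k + 2)*(k + 3))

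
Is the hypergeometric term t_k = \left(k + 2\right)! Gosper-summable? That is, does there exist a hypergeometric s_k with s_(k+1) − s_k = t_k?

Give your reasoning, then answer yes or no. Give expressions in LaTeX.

The ratio is k + 3.
Gosper form: A/B · C(k+1)/C(k) with A=k + 3, B=1, C=1.
Set up (k + 3)·f(k+1) − (1)·f(k) − (1) = 0.
Bound: deg f ≤ -1.
Bound -1 < 0, so the key equation has no polynomial solution.

No — key equation has no polynomial f.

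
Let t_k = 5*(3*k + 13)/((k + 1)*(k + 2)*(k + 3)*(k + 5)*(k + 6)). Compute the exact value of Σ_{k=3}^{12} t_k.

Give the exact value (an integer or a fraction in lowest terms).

Ratio r(k) = (k + 1)*(k + 5)*(3*k + 16)/((k + 4)*(k + 7)*(3*k + 13)).
Normal form (A,B,C) = (k + 1, k + 7, k**2 + 25*k/3 + 52/3).
Set up (k + 1)·f(k+1) − (k + 6)·f(k) − (k**2 + 25*k/3 + 52/3) = 0.
deg f ≤ 5 (via 1,1,2).
Solve for f: f(k) = k*(k + 3)*(k + 4)*(k**2 + 8*k + 17)/30 (degree 5 ≤ 5).
Certificate R = B(k−1)f/C = k*(k + 3)*(k + 6)*(k**2 + 8*k + 17)/(10*(3*k + 13)) gives s_k = k*(k**2 + 8*k + 17)/(2*(k**3 + 8*k**2 + 17*k + 10)).
Check: Δs_k = 5*(3*k + 13)/(k**5 + 17*k**4 + 107*k**3 + 307*k**2 + 396*k + 180). ✓
Evaluate s at k=13 and k=3: 377/756 and 15/32; difference 181/6048.

Σ = 181/6048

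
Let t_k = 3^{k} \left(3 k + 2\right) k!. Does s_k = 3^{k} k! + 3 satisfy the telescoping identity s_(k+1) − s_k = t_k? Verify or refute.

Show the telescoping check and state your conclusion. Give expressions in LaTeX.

valid (s_(k+1) − s_k reduces to t_k)

s_(k+1) = 3**(k + 1)*factorial(k + 1) + 3
s_(k+1) − s_k = 3**k*(3*k + 2)*factorial(k)
(s_(k+1) − s_k) − t_k = 0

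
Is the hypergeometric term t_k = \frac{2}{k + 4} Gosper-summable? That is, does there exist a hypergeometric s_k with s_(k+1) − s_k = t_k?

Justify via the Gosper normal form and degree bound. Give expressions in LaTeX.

No — t_k has no hypergeometric antidifference.

t_(k+1)/t_k = (k + 4)/(k + 5).
Gosper form: A/B · C(k+1)/C(k) with A=k + 4, B=k + 5, C=1.
Key eq: (k + 4)·f(k+1) = (k + 4)·f(k) + (1).
deg f ≤ 0 (via 1,1,0).
Write f(k) = c0. Then LHS − RHS = -1, requiring -1 = 0: contradictory. No certificate.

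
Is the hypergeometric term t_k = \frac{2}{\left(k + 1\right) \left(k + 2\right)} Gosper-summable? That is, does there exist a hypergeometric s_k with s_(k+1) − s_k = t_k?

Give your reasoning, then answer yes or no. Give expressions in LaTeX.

t_(k+1)/t_k = (k + 1)/(k + 3).
So A=k + 1 and B=k + 3, with C=1.
Key eq: (k + 1)·f(k+1) = (k + 2)·f(k) + (1).
Degrees (1,1,0) ⇒ d ≤ 1.
Solve for f: f(k) = k (degree 1 ≤ 1).
Then R = B(k−1)f/C = k*(k + 2), so s_k = R(k)·t_k = 2*k/(k + 1).
Check: Δs_k = 2/(k**2 + 3*k + 2). ✓

Yes. s_k = \frac{2 k}{k + 1}.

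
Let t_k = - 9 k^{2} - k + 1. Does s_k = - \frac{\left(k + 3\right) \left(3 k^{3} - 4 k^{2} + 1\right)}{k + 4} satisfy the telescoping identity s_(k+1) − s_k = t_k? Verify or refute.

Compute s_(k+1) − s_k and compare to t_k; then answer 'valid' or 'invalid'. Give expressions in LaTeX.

Invalid: residual \frac{6 k^{3} + 41 k^{2} + 3 k - 5}{k^{2} + 9 k + 20} ≠ 0.

s_(k+1) = k*(-3*k**3 - 17*k**2 - 21*k - 4)/(k + 5)
s_(k+1) − s_k = (-9*k**4 - 76*k**3 - 147*k**2 - 8*k + 15)/(k**2 + 9*k + 20)
(s_(k+1) − s_k) − t_k = (6*k**3 + 41*k**2 + 3*k - 5)/(k**2 + 9*k + 20)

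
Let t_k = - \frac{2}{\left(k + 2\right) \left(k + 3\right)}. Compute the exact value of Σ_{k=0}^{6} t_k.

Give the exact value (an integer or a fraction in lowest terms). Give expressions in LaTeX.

Compute t_(k+1)/t_k: get (k + 2)/(k + 4).
Gosper form: A/B · C(k+1)/C(k) with A=k + 2, B=k + 4, C=1.
f must satisfy (k + 2)·f(k+1) − (k + 3)·f(k) = 1.
Bound: deg f ≤ 1.
Coefficient equations give f(k) = k/2.
Get s_k = R·t_k = -k/(k + 2) with R(k) = B(k−1)f(k)/C(k) = k*(k + 3)/2.
Check: Δs_k = -2/(k**2 + 5*k + 6). ✓
Telescoping: Σ = s_(7) − s_(0) = -7/9 − (0) = -7/9.

Σ = -7/9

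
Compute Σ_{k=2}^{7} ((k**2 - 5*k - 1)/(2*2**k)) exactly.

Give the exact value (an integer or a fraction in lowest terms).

Σ = -357/256

r(k) = (k**2 - 3*k - 5)/(2*(k**2 - 5*k - 1)) after simplifying.
Normal form (A,B,C) = (1/2, 1, k**2 - 5*k - 1).
Solve (1/2)·f(k+1) − (1)·f(k) = k**2 - 5*k - 1.
d = 2 from the (0,0,2) case.
Match coefficients ⇒ f(k) = -2*(k**2 - 3*k - 3).
Certificate R = B(k−1)f/C = -2*(k**2 - 3*k - 3)/(k**2 - 5*k - 1) gives s_k = (-k**2 + 3*k + 3)/2**k.
Verify: (k**2 - 5*k - 1)/(2*2**k) matches t_k.
Σ_(k=2)^(7) t_k = s_(8) − s_(2) = -37/256 − (5/4) = -357/256.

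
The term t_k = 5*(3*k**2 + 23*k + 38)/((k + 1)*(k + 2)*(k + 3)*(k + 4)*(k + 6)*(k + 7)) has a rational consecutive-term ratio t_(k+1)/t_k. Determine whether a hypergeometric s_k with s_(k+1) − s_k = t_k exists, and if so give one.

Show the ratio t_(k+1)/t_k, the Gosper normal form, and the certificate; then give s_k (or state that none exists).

The ratio is (k + 1)*(k + 6)*(23*k + 3*(k + 1)**2 + 61)/((k + 5)*(k + 8)*(3*k**2 + 23*k + 38)).
A = k + 1, B = k + 8, C = k**3 + 38*k**2/3 + 51*k + 190/3.
Need (k + 1)·f(k+1) − (k + 7)·f(k) = k**3 + 38*k**2/3 + 51*k + 190/3.
d = 6 from the (1,1,3) case.
Coefficient equations give f(k) = k*(k + 2)*(k + 4)*(k + 5)*(k**2 + 10*k + 27)/54.
R(k) = B(k−1)·f(k)/C(k) = k*(k + 2)*(k + 4)*(k + 7)*(k**2 + 10*k + 27)/(18*(3*k**2 + 23*k + 38)); s_k = R·t_k = 5*k*(k**2 + 10*k + 27)/(18*(k**3 + 10*k**2 + 27*k + 18)).
Δs = 5*(3*k**2 + 23*k + 38)/(k**6 + 23*k**5 + 207*k**4 + 925*k**3 + 2144*k**2 + 2412*k + 1008), as required.

s_k = 5*k*(k**2 + 10*k + 27)/(18*(k**3 + 10*k**2 + 27*k + 18))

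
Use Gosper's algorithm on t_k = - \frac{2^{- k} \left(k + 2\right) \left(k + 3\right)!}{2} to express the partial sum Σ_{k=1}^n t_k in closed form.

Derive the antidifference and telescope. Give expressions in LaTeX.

t_(k+1)/t_k = (k + 3)*(k + 4)/(2*(k + 2)).
So A=k/2 + 2 and B=1, with C=k + 2.
f must satisfy (k/2 + 2)·f(k+1) − (1)·f(k) = k + 2.
d = 0 from the (1,0,1) case.
Solving with deg f ≤ 0: f(k) = 2.
Then R = B(k−1)f/C = 2/(k + 2), so s_k = R(k)·t_k = -factorial(k + 3)/2**k.
s_(k+1) − s_k = -(k + 2)*factorial(k + 3)/(2*2**k) = t_k.
Σ_(k=1)^n t_k = s_(n+1) − s_(1) = (-2**(-n - 1)*factorial(n + 4)) − (-12), i.e. 12 - factorial(n + 4)/(2*2**n).

S(n) = 12 - \frac{2^{- n} \left(n + 4\right)!}{2}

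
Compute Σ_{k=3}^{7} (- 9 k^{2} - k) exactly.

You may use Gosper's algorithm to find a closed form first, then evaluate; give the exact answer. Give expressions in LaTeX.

The ratio is (k + 9*(k + 1)**2 + 1)/(k*(9*k + 1)).
Take A(k)=1, B(k)=1, C(k)=k**2 + k/9.
Need (1)·f(k+1) − (1)·f(k) = k**2 + k/9.
From deg A=0, deg B=0, deg C=2: d=3.
Match coefficients ⇒ f(k) = k*(k - 1)*(3*k - 1)/9.
So s_k = (B(k−1)f/C)·t_k = ((k - 1)*(3*k - 1)/(9*k + 1))·t_k = k*(-3*k**2 + 4*k - 1).
Verify: k*(-9*k - 1) matches t_k.
Evaluate s at k=8 and k=3: -1288 and -48; difference -1240.

Σ = -1240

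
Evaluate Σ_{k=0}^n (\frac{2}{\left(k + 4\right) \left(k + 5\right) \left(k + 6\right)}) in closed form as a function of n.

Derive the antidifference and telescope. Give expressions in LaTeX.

S(n) = \frac{n^{2} + 11 n + 10}{20 \left(n^{2} + 11 n + 30\right)}

r(k) = (k + 4)/(k + 7) after simplifying.
So A=k + 4 and B=k + 7, with C=1.
Key eq: (k + 4)·f(k+1) = (k + 6)·f(k) + (1).
Bound: deg f ≤ 2.
Solve for f: f(k) = k*(k + 9)/40 (degree 2 ≤ 2).
So s_k = (B(k−1)f/C)·t_k = (k*(k + 6)*(k + 9)/40)·t_k = k*(k + 9)/(20*(k + 4)*(k + 5)).
Δs = 2/(k**3 + 15*k**2 + 74*k + 120), as required.
Σ_(k=0)^n t_k = s_(n+1) − s_(0) = ((n**2 + 11*n + 10)/(20*(n**2 + 11*n + 30))) − (0), i.e. (n**2 + 11*n + 10)/(20*(n**2 + 11*n + 30)).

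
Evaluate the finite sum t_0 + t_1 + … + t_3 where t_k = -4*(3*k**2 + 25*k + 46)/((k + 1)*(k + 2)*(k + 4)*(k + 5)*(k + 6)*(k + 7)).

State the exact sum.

Compute t_(k+1)/t_k: get (k + 1)*(k + 4)*(25*k + 3*(k + 1)**2 + 71)/((k + 3)*(k + 8)*(3*k**2 + 25*k + 46)).
Gosper form: A/B · C(k+1)/C(k) with A=k + 1, B=k + 8, C=k**3 + 34*k**2/3 + 121*k/3 + 46.
Need (k + 1)·f(k+1) − (k + 7)·f(k) = k**3 + 34*k**2/3 + 121*k/3 + 46.
Bound: deg f ≤ 6.
Match coefficients ⇒ f(k) = k*(k + 2)*(k + 3)*(k + 5)*(k**2 + 11*k + 34)/72.
Certificate R = B(k−1)f/C = k*(k + 2)*(k + 5)*(k + 7)*(k**2 + 11*k + 34)/(24*(3*k**2 + 25*k + 46)) gives s_k = k*(-k**2 - 11*k - 34)/(6*(k**3 + 11*k**2 + 34*k + 24)).
Verify: 4*(-3*k**2 - 25*k - 46)/(k**6 + 25*k**5 + 247*k**4 + 1219*k**3 + 3112*k**2 + 3796*k + 1680) matches t_k.
Σ_(k=0)^(3) t_k = s_(4) − s_(0) = -47/300 − (0) = -47/300.

Σ = -47/300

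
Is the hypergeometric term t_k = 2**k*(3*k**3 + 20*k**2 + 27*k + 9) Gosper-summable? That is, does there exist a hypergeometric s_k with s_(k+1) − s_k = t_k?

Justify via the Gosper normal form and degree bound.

Yes. s_k = 2**k*(3*k**3 + 2*k**2 + k - 3).

Step 1: r(k) = 2*(3*k**3 + 29*k**2 + 76*k + 59)/(3*k**3 + 20*k**2 + 27*k + 9).
A = 2, B = 1, C = k**3 + 20*k**2/3 + 9*k + 3.
Solve (2)·f(k+1) − (1)·f(k) = k**3 + 20*k**2/3 + 9*k + 3.
d = 3 from the (0,0,3) case.
A polynomial solution: f(k) = (3*k**3 + 2*k**2 + k - 3)/3.
Then R = B(k−1)f/C = (3*k**3 + 2*k**2 + k - 3)/(3*k**3 + 20*k**2 + 27*k + 9), so s_k = R(k)·t_k = 2**k*(3*k**3 + 2*k**2 + k - 3).
s_(k+1) − s_k = 2**k*(3*k**3 + 20*k**2 + 27*k + 9) = t_k.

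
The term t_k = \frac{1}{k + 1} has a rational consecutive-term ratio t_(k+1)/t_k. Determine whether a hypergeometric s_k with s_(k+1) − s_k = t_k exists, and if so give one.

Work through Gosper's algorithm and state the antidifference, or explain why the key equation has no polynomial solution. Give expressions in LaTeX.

none — t_k is not Gosper-summable

r(k) = (k + 1)/(k + 2) after simplifying.
A = k + 1, B = k + 2, C = 1.
Need (k + 1)·f(k+1) − (k + 1)·f(k) = 1.
d = 0 from the (1,1,0) case.
f = c0 ⇒ A·f(k+1) − B(k−1)·f(k) − C = -1. The system {-1 = 0} is inconsistent; no antidifference.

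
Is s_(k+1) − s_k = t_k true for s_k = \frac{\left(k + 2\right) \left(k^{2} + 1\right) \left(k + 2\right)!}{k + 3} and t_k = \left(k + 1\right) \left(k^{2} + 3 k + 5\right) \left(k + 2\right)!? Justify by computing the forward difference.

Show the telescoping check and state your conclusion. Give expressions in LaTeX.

s_(k+1) = (k + 3)*(k**2 + 2*k + 2)*factorial(k + 3)/(k + 4)
s_(k+1) − s_k = (k**5 + 10*k**4 + 41*k**3 + 90*k**2 + 102*k + 46)*factorial(k + 2)/((k + 3)*(k + 4))
(s_(k+1) − s_k) − t_k = -(k**4 + 7*k**3 + 19*k**2 + 29*k + 14)*factorial(k + 2)/((k + 3)*(k + 4))

Invalid: residual - \frac{\left(k^{4} + 7 k^{3} + 19 k^{2} + 29 k + 14\right) \left(k + 2\right)!}{\left(k + 3\right) \left(k + 4\right)} ≠ 0.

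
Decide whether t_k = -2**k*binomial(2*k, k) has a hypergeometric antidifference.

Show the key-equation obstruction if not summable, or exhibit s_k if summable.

No; the degree bound rules out any f.

Compute t_(k+1)/t_k: get 4*(2*k + 1)/(k + 1).
Factor: A=8*k + 4; B=k + 1; C=1.
Solve (8*k + 4)·f(k+1) − (k)·f(k) = 1.
d = -1 from the (1,1,0) case.
Bound -1 < 0, so the key equation has no polynomial solution.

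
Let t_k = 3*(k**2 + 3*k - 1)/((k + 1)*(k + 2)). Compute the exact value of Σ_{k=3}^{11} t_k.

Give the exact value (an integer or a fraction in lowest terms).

Step 1: r(k) = (k + 1)*(3*k + (k + 1)**2 + 2)/((k + 3)*(k**2 + 3*k - 1)).
Gosper form: A/B · C(k+1)/C(k) with A=k + 1, B=k + 3, C=k**2 + 3*k - 1.
Key eq: (k + 1)·f(k+1) = (k + 2)·f(k) + (k**2 + 3*k - 1).
Degrees (1,1,2) ⇒ d ≤ 2.
Solving with deg f ≤ 2: f(k) = k*(k - 2).
Then R = B(k−1)f/C = k*(k - 2)*(k + 2)/(k**2 + 3*k - 1), so s_k = R(k)·t_k = 3*k*(k - 2)/(k + 1).
Δs = 3*(k**2 + 3*k - 1)/(k**2 + 3*k + 2), as required.
Σ_(k=3)^(11) t_k = s_(12) − s_(3) = 360/13 − (9/4) = 1323/52.

Σ = 1323/52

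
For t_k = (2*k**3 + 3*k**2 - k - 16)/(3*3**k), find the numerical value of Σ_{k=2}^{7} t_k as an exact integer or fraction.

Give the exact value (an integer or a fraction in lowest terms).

Σ = 5588/2187

The ratio is (2*k**3 + 9*k**2 + 11*k - 12)/(3*(2*k**3 + 3*k**2 - k - 16)).
Factor: A=1/3; B=1; C=k**3 + 3*k**2/2 - k/2 - 8.
Set up (1/3)·f(k+1) − (1)·f(k) − (k**3 + 3*k**2/2 - k/2 - 8) = 0.
From deg A=0, deg B=0, deg C=3: d=3.
Solving with deg f ≤ 3: f(k) = -3*(k**3 + 3*k**2 + 4*k - 4)/2.
So s_k = (B(k−1)f/C)·t_k = (-3*(k**3 + 3*k**2 + 4*k - 4)/(2*k**3 + 3*k**2 - k - 16))·t_k = (-k**3 - 3*k**2 - 4*k + 4)/3**k.
Check: Δs_k = (2*k**3 + 3*k**2 - k - 16)/(3*3**k). ✓
Telescoping: Σ = s_(8) − s_(2) = -244/2187 − (-8/3) = 5588/2187.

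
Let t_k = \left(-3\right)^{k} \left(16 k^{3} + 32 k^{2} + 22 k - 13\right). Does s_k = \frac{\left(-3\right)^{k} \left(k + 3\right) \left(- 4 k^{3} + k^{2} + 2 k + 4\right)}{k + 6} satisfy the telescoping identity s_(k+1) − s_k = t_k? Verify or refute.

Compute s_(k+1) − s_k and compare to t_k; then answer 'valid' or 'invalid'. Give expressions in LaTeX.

Invalid: residual \frac{\left(-3\right)^{k + 1} \left(16 k^{4} + 132 k^{3} + 213 k^{2} + 117 k - 82\right)}{k^{2} + 13 k + 42} ≠ 0.

s_(k+1) = (-3)**(k + 1)*(-4*k**4 - 27*k**3 - 52*k**2 - 29*k + 12)/(k + 7)
s_(k+1) − s_k = (-3)**k*(16*k**5 + 192*k**4 + 714*k**3 + 978*k**2 + 404*k - 300)/(k**2 + 13*k + 42)
(s_(k+1) − s_k) − t_k = (-3)**(k + 1)*(16*k**4 + 132*k**3 + 213*k**2 + 117*k - 82)/(k**2 + 13*k + 42)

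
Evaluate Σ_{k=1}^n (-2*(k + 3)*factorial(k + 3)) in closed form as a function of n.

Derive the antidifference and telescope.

Compute t_(k+1)/t_k: get (k + 4)**2/(k + 3).
A = k + 4, B = 1, C = k + 3.
f must satisfy (k + 4)·f(k+1) − (1)·f(k) = k + 3.
Degrees (1,0,1) ⇒ d ≤ 0.
Coefficient equations give f(k) = 1.
Then R = B(k−1)f/C = 1/(k + 3), so s_k = R(k)·t_k = -2*factorial(k + 3).
Verify: -2*(k + 3)*factorial(k + 3) matches t_k.
s_(n+1) = -2*factorial(n + 4) and s_(1) = -48, so S(n) = 48 - 2*factorial(n + 4).

S(n) = 48 - 2*factorial(n + 4)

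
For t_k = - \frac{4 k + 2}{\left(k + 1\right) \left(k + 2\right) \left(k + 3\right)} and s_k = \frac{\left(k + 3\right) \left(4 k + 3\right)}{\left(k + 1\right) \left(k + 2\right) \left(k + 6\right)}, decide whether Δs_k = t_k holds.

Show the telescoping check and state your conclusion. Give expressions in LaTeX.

Invalid: residual \frac{3 \left(8 k^{2} + 41 k + 21\right)}{k^{5} + 19 k^{4} + 131 k^{3} + 401 k^{2} + 540 k + 252} ≠ 0.

s_(k+1) = (k + 4)*(4*k + 7)/((k + 2)*(k + 3)*(k + 7))
s_(k+1) − s_k = (-4*k**3 - 30*k**2 - 71*k - 21)/(k**5 + 19*k**4 + 131*k**3 + 401*k**2 + 540*k + 252)
(s_(k+1) − s_k) − t_k = 3*(8*k**2 + 41*k + 21)/(k**5 + 19*k**4 + 131*k**3 + 401*k**2 + 540*k + 252)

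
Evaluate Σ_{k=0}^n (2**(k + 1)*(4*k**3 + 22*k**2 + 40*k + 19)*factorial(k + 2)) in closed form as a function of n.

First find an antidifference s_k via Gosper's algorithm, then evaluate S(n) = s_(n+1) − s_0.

S(n) = 8*2**n*n**2*factorial(n + 3) + 24*2**n*n*factorial(n + 3) + 12*2**n*factorial(n + 3) + 4

Ratio r(k) = 2*(4*k**4 + 46*k**3 + 198*k**2 + 373*k + 255)/(4*k**3 + 22*k**2 + 40*k + 19).
Factor: A=2*k + 6; B=1; C=k**3 + 11*k**2/2 + 10*k + 19/4.
Key eq: (2*k + 6)·f(k+1) = (1)·f(k) + (k**3 + 11*k**2/2 + 10*k + 19/4).
deg f ≤ 2 (via 1,0,3).
A polynomial solution: f(k) = (2*k**2 + 2*k - 1)/4.
So s_k = (B(k−1)f/C)·t_k = ((2*k**2 + 2*k - 1)/(4*k**3 + 22*k**2 + 40*k + 19))·t_k = 2**(k + 1)*(2*k**2 + 2*k - 1)*factorial(k + 2).
Δs = 2**(k + 1)*(4*k**3 + 22*k**2 + 40*k + 19)*factorial(k + 2), as required.
Evaluate: s_(n+1) = 2**(n + 2)*(2*n**2 + 6*n + 3)*factorial(n + 3); subtract s_(0) = -4 ⇒ S(n) = 8*2**n*n**2*factorial(n + 3) + 24*2**n*n*factorial(n + 3) + 12*2**n*factorial(n + 3) + 4.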